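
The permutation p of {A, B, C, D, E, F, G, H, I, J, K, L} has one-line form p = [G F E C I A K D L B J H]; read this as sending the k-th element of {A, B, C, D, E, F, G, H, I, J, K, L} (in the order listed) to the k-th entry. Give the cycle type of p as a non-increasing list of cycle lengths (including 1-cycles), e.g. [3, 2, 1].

[6, 6]

The disjoint cycles are (A, G, K, J, B, F)(C, E, I, L, H, D), with lengths 6, 6 in non-increasing order.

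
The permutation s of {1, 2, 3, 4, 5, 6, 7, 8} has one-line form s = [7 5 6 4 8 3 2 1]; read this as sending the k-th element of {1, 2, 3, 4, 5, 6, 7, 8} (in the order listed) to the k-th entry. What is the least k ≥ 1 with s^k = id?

10

Decomposing into disjoint cycles gives cycle lengths 5, 2, 1.
The order is lcm(5, 2) = 10.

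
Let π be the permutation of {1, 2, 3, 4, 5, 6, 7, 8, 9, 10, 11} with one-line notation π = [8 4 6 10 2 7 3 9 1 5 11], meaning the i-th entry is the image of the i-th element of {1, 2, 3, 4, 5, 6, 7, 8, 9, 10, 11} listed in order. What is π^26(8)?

Tracing 8 → 9 → … returns to 8 after 3 steps, so 8 lies in a 3-cycle (1 8 9).
Since the cycle has length 3, π^26 acts on it the same as π^2 (26 mod 3 = 2).
Stepping 2 places around the cycle: 8 → 9 → 1.

1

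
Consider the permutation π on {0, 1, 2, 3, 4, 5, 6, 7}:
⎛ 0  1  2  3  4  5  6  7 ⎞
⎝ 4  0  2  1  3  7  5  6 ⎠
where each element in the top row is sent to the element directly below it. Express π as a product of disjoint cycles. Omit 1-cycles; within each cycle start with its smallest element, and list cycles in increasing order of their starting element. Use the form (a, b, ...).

Iterating π from 0 gives 0 → 4 → 3 → 1 → 0; that is the 4-cycle (0, 4, 3, 1).
Continuing from each remaining unvisited element yields (0, 4, 3, 1)(5, 7, 6).

(0, 4, 3, 1)(5, 7, 6)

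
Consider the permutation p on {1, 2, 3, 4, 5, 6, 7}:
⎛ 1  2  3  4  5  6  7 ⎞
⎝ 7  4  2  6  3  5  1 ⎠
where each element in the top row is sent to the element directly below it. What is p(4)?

The entry below 4 in the array is 6, so p(4) = 6.

6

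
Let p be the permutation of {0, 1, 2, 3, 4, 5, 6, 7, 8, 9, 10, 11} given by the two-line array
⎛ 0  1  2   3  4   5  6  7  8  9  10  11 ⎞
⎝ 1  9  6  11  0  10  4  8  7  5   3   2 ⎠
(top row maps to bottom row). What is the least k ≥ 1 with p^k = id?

Decomposing into disjoint cycles gives cycle lengths 10, 2.
The order is lcm(10, 2) = 10.

10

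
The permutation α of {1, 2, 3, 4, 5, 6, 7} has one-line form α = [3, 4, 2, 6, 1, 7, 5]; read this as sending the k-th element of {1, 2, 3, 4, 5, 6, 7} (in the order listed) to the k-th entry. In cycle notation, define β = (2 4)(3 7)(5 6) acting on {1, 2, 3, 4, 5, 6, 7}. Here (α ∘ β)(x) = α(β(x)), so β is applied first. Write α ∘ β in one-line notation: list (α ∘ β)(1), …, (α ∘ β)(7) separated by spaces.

3 6 5 4 7 1 2

For each element, apply β then α: 1 → 1 → 3; 2 → 4 → 6; 3 → 7 → 5; 4 → 2 → 4; 5 → 6 → 7; 6 → 5 → 1; 7 → 3 → 2.
So α ∘ β in one-line form is 3 6 5 4 7 1 2.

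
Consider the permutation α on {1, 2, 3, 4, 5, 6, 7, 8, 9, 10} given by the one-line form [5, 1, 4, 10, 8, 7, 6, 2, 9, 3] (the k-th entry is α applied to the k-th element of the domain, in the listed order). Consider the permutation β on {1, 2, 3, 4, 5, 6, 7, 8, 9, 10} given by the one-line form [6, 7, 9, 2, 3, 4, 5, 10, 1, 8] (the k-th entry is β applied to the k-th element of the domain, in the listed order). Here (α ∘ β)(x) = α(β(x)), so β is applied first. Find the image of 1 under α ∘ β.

7

First apply β: β(1) = 6, then α(6) = 7. Thus (α ∘ β)(1) = 7.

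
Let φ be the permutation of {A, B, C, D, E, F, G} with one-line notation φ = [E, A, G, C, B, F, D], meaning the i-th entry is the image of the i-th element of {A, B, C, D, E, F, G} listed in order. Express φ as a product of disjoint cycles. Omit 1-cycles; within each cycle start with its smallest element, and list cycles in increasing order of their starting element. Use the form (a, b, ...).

(A, E, B)(C, G, D)

Start at A and follow images: A → E → B → A, giving the cycle (A, E, B).
Repeating from the next unused element and collecting all non-trivial cycles gives (A, E, B)(C, G, D).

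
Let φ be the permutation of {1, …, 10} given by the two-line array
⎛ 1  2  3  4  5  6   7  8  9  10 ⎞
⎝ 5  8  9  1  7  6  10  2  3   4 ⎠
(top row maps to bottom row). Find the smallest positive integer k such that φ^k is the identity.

10

Writing φ as disjoint cycles, the cycle lengths are 5, 2, 2, 1.
Since disjoint cycles commute, ord(φ) = lcm(5, 2, 2) = 10.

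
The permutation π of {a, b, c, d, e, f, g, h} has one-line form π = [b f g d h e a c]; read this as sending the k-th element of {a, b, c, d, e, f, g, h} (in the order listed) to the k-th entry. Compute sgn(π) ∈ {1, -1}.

1

In disjoint-cycle form the cycle lengths are 7, 1.
A cycle of length ℓ contributes ℓ−1 transpositions, so π is a product of 6 transpositions — even.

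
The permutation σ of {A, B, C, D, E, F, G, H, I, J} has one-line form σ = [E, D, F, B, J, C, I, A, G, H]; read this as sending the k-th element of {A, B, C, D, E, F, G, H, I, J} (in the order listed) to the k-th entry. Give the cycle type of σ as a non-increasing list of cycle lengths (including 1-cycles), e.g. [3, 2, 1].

[4, 2, 2, 2]

The disjoint cycles are (A E J H)(B D)(C F)(G I), with lengths 4, 2, 2, 2 in non-increasing order.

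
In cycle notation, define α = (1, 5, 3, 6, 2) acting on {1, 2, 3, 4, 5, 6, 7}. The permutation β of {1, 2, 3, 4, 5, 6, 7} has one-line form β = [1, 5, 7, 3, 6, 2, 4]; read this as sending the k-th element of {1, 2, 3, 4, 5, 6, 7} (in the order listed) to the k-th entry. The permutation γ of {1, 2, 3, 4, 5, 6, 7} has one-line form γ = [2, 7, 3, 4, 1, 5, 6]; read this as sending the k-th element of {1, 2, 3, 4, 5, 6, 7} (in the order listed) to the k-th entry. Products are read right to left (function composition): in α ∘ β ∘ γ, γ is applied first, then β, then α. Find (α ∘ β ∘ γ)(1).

Chase 1: γ(1) = 2; β(2) = 5; α(5) = 3. Hence (α ∘ β ∘ γ)(1) = 3.

3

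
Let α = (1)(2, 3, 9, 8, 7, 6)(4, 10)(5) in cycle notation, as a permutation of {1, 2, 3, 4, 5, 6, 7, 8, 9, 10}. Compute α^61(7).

7 lies in the 6-cycle (2, 3, 9, 8, 7, 6).
Powers repeat with period 6 on this cycle, and 61 mod 6 = 1, so α^61(7) = α^1(7).
Advancing 1 step from 7: 7 → 6.

6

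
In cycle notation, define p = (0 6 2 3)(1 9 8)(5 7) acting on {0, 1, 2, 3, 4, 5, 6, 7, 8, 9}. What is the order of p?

12

The cycle type of p is (4, 3, 2, 1).
The order is lcm(4, 3, 2) = 12.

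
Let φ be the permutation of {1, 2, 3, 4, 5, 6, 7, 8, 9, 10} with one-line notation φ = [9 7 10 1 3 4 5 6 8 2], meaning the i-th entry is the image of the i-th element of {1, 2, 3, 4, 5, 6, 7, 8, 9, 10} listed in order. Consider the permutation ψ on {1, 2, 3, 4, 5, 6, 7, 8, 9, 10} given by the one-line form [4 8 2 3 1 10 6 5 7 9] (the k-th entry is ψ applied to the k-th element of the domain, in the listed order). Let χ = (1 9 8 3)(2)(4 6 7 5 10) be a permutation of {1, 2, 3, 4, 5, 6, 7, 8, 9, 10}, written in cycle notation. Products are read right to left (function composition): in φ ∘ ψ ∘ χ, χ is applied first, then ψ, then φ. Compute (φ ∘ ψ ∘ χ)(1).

Apply the permutations in order: χ(1) = 9, then ψ(9) = 7, then φ(7) = 5. So (φ ∘ ψ ∘ χ)(1) = 5.

5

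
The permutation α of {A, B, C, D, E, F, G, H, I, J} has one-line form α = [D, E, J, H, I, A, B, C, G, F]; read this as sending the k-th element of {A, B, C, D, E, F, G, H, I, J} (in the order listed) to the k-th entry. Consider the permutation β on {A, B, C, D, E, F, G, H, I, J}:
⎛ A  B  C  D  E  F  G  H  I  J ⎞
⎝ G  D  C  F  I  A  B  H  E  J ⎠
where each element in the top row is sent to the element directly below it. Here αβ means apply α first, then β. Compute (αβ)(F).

α(F) = A, then β(A) = G; composing gives (αβ)(F) = G.

G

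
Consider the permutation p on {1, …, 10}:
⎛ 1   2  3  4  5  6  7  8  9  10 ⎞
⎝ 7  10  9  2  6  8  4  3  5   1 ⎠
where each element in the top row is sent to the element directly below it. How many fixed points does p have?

No element satisfies p(x) = x, so there are 0 fixed points.

0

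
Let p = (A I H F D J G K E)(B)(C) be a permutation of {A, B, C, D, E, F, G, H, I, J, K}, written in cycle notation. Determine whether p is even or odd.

The cycle lengths are 9, 1, 1.
A cycle is odd iff its length is even; p has 0 even-length cycles, so sgn(p) = (−1)^0 and p is even.

even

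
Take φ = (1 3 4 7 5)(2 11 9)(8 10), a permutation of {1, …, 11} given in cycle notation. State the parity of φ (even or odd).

The cycle lengths are 5, 3, 2, 1.
A cycle of length ℓ contributes ℓ−1 transpositions, so φ is a product of 4 + 2 + 1 = 7 transpositions — odd.

odd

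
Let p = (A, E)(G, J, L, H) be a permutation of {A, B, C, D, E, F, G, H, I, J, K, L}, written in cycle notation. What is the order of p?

4

The disjoint cycles have lengths 4, 2, 1, 1, 1, 1, 1, 1.
The order is lcm(4, 2) = 4.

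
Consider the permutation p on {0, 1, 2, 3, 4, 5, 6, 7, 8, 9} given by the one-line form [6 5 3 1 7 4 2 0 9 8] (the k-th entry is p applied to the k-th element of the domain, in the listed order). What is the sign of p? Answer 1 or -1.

In disjoint-cycle form the cycle lengths are 8, 2.
A cycle of length ℓ contributes ℓ−1 transpositions, so p is a product of 7 + 1 = 8 transpositions — even.

1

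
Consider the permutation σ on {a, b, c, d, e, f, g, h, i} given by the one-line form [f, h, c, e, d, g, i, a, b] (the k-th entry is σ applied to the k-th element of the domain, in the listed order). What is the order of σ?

The disjoint-cycle form of σ has cycle lengths 6, 2, 1.
Since disjoint cycles commute, ord(σ) = lcm(6, 2) = 6.

6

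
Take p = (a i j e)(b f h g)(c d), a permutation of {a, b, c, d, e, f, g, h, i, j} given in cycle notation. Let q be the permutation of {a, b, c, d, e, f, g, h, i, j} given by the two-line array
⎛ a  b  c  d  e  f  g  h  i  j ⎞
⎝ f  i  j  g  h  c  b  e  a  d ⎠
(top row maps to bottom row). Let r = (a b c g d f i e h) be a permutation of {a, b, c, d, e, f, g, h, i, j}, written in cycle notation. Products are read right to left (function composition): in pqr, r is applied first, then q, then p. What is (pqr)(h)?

h

(pqr)(h) = p(q(r(h))). r(h) = a, then q(a) = f, then p(f) = h, so the result is h.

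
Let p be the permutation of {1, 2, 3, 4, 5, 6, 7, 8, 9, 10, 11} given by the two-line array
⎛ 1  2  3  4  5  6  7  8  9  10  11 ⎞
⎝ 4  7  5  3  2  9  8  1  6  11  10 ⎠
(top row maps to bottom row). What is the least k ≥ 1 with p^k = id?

14

Writing p as disjoint cycles, the cycle lengths are 7, 2, 2.
The order is lcm(7, 2, 2) = 14.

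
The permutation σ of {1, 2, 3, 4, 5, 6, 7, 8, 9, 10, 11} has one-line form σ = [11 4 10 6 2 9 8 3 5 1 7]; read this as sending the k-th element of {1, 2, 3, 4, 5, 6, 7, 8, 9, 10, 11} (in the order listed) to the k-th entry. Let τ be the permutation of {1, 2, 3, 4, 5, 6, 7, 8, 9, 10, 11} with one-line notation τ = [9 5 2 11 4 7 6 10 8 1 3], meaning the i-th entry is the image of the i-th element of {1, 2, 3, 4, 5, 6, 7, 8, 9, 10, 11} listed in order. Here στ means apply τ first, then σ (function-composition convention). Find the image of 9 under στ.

(στ)(9) = σ(τ(9)). τ(9) = 8, then σ(8) = 3. So (στ)(9) = 3.

3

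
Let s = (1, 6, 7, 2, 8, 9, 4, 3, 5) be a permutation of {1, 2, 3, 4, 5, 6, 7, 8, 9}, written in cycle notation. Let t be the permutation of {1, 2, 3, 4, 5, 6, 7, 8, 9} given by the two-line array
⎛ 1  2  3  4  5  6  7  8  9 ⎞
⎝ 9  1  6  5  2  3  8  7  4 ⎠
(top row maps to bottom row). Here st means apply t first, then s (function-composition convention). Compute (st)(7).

9

(st)(7) = s(t(7)). t(7) = 8, then s(8) = 9. So (st)(7) = 9.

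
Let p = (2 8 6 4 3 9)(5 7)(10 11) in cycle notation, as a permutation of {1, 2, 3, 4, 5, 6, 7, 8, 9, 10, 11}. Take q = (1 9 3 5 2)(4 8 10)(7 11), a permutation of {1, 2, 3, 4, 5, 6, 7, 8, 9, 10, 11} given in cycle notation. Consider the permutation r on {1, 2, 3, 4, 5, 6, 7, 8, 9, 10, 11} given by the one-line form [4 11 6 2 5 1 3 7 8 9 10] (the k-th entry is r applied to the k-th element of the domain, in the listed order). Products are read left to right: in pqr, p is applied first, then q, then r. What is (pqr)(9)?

4

(pqr)(9) = r(q(p(9))). p(9) = 2, then q(2) = 1, then r(1) = 4, so the result is 4.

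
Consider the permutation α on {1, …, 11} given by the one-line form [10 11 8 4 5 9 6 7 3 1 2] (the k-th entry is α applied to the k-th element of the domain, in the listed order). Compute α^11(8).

Tracing 8 → 7 → … returns to 8 after 5 steps, so 8 lies in a 5-cycle (3 8 7 6 9).
On a 5-cycle, α^5 is the identity, so α^11 = α^1 there (11 ≡ 1 mod 5).
Advancing 1 step from 8: 8 → 7.

7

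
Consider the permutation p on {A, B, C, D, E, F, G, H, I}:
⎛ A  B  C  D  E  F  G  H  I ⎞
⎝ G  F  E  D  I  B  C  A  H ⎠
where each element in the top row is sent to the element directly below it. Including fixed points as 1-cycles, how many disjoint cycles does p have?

The cycle decomposition is (A G C E I H)(B F)(D), which has 3 cycles (counting 1-cycles).

3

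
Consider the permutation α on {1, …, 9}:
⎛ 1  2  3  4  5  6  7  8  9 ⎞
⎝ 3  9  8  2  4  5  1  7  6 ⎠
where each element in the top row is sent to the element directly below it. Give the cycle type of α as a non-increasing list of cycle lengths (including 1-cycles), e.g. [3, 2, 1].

The disjoint cycles are (1, 3, 8, 7)(2, 9, 6, 5, 4), with lengths 5, 4 in non-increasing order.

[5, 4]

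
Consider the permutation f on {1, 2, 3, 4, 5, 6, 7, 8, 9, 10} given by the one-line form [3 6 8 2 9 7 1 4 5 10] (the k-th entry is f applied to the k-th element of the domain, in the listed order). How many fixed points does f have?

1

The fixed points (elements with f(x) = x) are {10}, so there is 1.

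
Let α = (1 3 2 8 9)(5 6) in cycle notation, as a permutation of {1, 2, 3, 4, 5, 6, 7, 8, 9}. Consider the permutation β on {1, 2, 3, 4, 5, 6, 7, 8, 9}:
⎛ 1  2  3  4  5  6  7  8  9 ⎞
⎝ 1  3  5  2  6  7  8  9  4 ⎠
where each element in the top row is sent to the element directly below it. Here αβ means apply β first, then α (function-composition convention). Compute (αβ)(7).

9

(αβ)(7) = α(β(7)). β(7) = 8, then α(8) = 9. So (αβ)(7) = 9.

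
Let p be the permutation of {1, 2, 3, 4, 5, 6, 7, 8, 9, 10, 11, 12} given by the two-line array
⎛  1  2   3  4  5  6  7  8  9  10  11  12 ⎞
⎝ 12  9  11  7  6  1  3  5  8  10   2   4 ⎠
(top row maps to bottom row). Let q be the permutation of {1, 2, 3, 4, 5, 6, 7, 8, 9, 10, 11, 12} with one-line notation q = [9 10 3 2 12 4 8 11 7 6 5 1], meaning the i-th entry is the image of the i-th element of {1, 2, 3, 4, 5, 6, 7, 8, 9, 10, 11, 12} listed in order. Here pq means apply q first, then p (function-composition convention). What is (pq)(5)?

q(5) = 12, then p(12) = 4; composing gives (pq)(5) = 4.

4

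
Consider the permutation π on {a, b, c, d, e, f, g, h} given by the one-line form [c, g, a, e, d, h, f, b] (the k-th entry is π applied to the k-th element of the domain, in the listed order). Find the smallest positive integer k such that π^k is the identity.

4

The disjoint-cycle form of π has cycle lengths 4, 2, 2.
Since disjoint cycles commute, ord(π) = lcm(4, 2, 2) = 4.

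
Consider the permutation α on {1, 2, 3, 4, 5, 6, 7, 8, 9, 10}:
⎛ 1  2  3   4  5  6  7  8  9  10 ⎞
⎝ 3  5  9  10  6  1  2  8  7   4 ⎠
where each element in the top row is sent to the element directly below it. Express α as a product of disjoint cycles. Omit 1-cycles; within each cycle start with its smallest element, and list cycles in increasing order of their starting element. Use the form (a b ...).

Iterating α from 1 gives 1 → 3 → 9 → 7 → 2 → 5 → 6 → 1; that is the 7-cycle (1 3 9 7 2 5 6).
Continuing from each remaining unvisited element yields (1 3 9 7 2 5 6)(4 10).

(1 3 9 7 2 5 6)(4 10)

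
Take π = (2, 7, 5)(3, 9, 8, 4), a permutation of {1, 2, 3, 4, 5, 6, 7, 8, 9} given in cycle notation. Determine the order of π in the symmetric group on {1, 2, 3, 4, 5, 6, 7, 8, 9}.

12

The cycle type of π is (4, 3, 1, 1).
The order of π is the least common multiple of its cycle lengths: lcm(4, 3) = 12.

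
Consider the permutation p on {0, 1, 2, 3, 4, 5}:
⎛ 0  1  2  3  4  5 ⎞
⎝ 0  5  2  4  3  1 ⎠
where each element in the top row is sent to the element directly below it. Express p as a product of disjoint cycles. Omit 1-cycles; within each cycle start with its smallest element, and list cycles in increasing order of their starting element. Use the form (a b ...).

(1 5)(3 4)

From 1: 1 → 5 → 1, closing the cycle (1 5).
Repeating from the next unused element and collecting all non-trivial cycles gives (1 5)(3 4).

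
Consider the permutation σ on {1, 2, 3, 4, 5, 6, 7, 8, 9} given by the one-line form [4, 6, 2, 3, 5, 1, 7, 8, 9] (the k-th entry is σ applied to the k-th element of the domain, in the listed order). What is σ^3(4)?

Tracing 4 → 3 → … returns to 4 after 5 steps, so 4 lies in a 5-cycle (1, 4, 3, 2, 6).
Stepping 3 places around the cycle: 4 → 3 → 2 → 6.

6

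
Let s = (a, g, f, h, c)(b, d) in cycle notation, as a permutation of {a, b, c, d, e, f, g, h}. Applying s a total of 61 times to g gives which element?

g lies in the 5-cycle (a, g, f, h, c).
On a 5-cycle, s^5 is the identity, so s^61 = s^1 there (61 ≡ 1 mod 5).
Advancing 1 step from g: g → f.

f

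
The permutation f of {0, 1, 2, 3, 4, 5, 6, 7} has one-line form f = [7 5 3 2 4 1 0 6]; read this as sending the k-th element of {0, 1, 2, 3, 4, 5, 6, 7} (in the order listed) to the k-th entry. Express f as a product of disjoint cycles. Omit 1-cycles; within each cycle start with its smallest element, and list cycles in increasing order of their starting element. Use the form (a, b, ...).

Iterating f from 0 gives 0 → 7 → 6 → 0; that is the 3-cycle (0, 7, 6).
Repeating from the next unused element and collecting all non-trivial cycles gives (0, 7, 6)(1, 5)(2, 3).

(0, 7, 6)(1, 5)(2, 3)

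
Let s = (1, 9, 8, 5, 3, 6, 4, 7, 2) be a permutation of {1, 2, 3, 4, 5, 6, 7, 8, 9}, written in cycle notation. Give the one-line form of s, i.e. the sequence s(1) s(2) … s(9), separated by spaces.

Reading each image from the cycles: 1→9, 2→1, 3→6, 4→7, 5→3, 6→4, 7→2, 8→5, 9→8.
Listing these in domain order gives 9 1 6 7 3 4 2 5 8.

9 1 6 7 3 4 2 5 8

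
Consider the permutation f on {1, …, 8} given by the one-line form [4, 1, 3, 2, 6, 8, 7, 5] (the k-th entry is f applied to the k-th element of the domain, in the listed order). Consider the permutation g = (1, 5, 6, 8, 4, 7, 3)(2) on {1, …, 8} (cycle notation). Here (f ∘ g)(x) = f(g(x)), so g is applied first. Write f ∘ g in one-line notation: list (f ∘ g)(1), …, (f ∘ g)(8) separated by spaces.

6 1 4 7 8 5 3 2

(f ∘ g)(x) = f(g(x)). Computing each image: f(g(1)) = f(5) = 6, f(g(2)) = f(2) = 1, f(g(3)) = f(1) = 4, f(g(4)) = f(7) = 7, f(g(5)) = f(6) = 8, f(g(6)) = f(8) = 5, f(g(7)) = f(3) = 3, f(g(8)) = f(4) = 2.
Hence f ∘ g = [6 1 4 7 8 5 3 2].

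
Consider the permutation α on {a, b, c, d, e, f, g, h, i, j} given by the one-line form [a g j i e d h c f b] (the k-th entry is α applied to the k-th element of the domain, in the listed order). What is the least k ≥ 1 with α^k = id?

Decomposing into disjoint cycles gives cycle lengths 5, 3, 1, 1.
The order is lcm(5, 3) = 15.

15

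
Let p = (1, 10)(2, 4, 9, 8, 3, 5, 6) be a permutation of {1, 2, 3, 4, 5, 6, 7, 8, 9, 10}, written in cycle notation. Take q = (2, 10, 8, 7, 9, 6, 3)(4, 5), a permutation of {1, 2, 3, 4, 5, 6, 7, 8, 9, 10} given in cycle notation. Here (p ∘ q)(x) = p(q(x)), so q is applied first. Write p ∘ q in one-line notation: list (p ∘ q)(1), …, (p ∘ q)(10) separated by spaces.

Chase each element through q then p: 1 → 1 → 10; 2 → 10 → 1; 3 → 2 → 4; 4 → 5 → 6; 5 → 4 → 9; 6 → 3 → 5; 7 → 9 → 8; 8 → 7 → 7; 9 → 6 → 2; 10 → 8 → 3.
Collecting the images, p ∘ q = [10 1 4 6 9 5 8 7 2 3].

10 1 4 6 9 5 8 7 2 3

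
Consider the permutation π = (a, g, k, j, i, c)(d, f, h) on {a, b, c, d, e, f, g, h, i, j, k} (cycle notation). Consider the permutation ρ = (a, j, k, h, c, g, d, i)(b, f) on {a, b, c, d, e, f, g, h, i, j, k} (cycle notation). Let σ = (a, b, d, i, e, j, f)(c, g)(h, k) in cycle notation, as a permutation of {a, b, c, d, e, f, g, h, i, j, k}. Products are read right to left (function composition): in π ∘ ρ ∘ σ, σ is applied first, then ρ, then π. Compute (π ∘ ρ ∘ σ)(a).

h

(π ∘ ρ ∘ σ)(a) = π(ρ(σ(a))). σ(a) = b, then ρ(b) = f, then π(f) = h, so the result is h.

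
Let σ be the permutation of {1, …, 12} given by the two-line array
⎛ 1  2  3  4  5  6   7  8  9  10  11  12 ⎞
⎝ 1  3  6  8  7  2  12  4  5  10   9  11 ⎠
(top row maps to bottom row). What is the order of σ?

30

Writing σ as disjoint cycles, the cycle lengths are 5, 3, 2, 1, 1.
The order of σ is the least common multiple of its cycle lengths: lcm(5, 3, 2) = 30.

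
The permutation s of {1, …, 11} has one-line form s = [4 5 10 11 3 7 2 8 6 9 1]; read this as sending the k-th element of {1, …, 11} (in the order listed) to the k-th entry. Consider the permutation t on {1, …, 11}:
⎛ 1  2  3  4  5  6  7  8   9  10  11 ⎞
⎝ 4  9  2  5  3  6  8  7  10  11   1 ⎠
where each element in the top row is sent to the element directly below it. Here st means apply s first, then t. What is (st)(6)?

8

First apply s: s(6) = 7, then t(7) = 8. Thus (st)(6) = 8.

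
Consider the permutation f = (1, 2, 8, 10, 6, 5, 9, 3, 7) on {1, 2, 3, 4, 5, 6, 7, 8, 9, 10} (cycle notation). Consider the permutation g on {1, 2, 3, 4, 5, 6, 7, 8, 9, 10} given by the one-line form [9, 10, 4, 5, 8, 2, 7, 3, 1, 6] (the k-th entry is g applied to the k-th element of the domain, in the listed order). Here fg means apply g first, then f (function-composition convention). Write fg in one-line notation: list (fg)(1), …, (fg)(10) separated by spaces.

3 6 4 9 10 8 1 7 2 5

For each element, apply g then f: 1 → 9 → 3; 2 → 10 → 6; 3 → 4 → 4; 4 → 5 → 9; 5 → 8 → 10; 6 → 2 → 8; 7 → 7 → 1; 8 → 3 → 7; 9 → 1 → 2; 10 → 6 → 5.
So fg in one-line form is 3 6 4 9 10 8 1 7 2 5.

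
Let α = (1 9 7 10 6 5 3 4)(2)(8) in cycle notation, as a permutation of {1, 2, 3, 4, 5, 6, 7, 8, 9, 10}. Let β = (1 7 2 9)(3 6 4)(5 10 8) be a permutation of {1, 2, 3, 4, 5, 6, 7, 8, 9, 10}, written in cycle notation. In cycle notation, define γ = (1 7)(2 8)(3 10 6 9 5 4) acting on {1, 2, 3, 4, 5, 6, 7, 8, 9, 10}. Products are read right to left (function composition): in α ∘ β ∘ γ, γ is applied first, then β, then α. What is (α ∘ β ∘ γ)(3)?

8

Chase 3: γ(3) = 10; β(10) = 8; α(8) = 8. Hence (α ∘ β ∘ γ)(3) = 8.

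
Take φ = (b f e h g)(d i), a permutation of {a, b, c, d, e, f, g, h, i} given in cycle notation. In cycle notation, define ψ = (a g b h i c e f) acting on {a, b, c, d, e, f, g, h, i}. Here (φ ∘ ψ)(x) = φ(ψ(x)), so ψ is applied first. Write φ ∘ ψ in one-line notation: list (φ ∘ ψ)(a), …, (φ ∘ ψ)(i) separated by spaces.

b g h i e a f d c

(φ ∘ ψ)(x) = φ(ψ(x)). Computing each image: φ(ψ(a)) = φ(g) = b, φ(ψ(b)) = φ(h) = g, φ(ψ(c)) = φ(e) = h, φ(ψ(d)) = φ(d) = i, φ(ψ(e)) = φ(f) = e, φ(ψ(f)) = φ(a) = a, φ(ψ(g)) = φ(b) = f, φ(ψ(h)) = φ(i) = d, φ(ψ(i)) = φ(c) = c.
Hence φ ∘ ψ = [b g h i e a f d c].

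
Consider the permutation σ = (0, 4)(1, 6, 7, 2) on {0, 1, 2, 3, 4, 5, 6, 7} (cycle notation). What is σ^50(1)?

1 lies in the 4-cycle (1, 6, 7, 2).
On a 4-cycle, σ^4 is the identity, so σ^50 = σ^2 there (50 ≡ 2 mod 4).
Stepping 2 places around the cycle: 1 → 6 → 7.

7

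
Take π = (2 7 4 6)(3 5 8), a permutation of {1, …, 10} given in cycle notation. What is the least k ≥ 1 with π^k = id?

The disjoint cycles have lengths 4, 3, 1, 1, 1.
The order of π is the least common multiple of its cycle lengths: lcm(4, 3) = 12.

12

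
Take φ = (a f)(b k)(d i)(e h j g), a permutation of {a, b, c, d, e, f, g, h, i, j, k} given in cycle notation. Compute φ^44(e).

e lies in the 4-cycle (e h j g).
On a 4-cycle, φ^4 is the identity, so φ^44 = φ^0 there (44 ≡ 0 mod 4).
So φ^44(e) = e.

e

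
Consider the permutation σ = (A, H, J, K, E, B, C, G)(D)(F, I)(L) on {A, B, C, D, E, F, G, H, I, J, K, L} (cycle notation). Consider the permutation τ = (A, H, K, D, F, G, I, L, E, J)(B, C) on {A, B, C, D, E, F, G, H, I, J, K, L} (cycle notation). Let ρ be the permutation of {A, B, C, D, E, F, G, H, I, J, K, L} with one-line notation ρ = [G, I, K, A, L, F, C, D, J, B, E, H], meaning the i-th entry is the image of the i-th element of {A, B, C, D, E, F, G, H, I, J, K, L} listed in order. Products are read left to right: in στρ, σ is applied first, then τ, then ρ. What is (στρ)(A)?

E

(στρ)(A) = ρ(τ(σ(A))). σ(A) = H, then τ(H) = K, then ρ(K) = E, so the result is E.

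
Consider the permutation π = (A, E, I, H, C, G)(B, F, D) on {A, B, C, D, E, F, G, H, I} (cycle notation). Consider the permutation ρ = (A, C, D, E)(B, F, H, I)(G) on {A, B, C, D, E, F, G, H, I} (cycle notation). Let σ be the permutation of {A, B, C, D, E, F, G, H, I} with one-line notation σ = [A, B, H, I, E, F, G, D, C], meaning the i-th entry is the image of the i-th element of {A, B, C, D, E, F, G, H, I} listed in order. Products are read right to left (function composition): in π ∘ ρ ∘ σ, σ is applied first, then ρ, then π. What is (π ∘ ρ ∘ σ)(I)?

B

Chase I: σ(I) = C; ρ(C) = D; π(D) = B. Hence (π ∘ ρ ∘ σ)(I) = B.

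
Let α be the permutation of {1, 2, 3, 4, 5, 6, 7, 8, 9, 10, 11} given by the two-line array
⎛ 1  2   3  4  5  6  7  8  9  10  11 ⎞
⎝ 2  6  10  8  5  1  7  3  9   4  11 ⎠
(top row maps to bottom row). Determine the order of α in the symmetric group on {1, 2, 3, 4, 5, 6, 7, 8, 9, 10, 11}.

The disjoint-cycle form of α has cycle lengths 4, 3, 1, 1, 1, 1.
The order of α is the least common multiple of its cycle lengths: lcm(4, 3) = 12.

12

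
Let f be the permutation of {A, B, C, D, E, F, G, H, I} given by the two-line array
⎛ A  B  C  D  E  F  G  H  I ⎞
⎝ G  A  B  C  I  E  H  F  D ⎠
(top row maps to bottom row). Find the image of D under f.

The entry below D in the array is C, so f(D) = C.

C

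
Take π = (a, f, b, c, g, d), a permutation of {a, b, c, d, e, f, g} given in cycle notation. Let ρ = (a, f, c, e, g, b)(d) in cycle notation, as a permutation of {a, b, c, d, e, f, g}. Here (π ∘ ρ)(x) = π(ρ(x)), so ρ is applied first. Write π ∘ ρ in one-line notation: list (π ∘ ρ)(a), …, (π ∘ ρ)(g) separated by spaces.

b f e a d g c

(π ∘ ρ)(x) = π(ρ(x)). Computing each image: π(ρ(a)) = π(f) = b, π(ρ(b)) = π(a) = f, π(ρ(c)) = π(e) = e, π(ρ(d)) = π(d) = a, π(ρ(e)) = π(g) = d, π(ρ(f)) = π(c) = g, π(ρ(g)) = π(b) = c.
Hence π ∘ ρ = [b f e a d g c].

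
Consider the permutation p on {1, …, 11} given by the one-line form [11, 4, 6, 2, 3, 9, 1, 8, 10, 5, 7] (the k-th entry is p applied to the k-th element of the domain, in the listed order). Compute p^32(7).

11

Tracing 7 → 1 → … returns to 7 after 3 steps, so 7 lies in a 3-cycle (1, 11, 7).
On a 3-cycle, p^3 is the identity, so p^32 = p^2 there (32 ≡ 2 mod 3).
Advancing 2 steps from 7: 7 → 1 → 11.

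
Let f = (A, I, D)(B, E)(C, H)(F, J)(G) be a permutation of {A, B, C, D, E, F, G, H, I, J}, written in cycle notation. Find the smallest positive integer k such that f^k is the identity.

6

The cycle type of f is (3, 2, 2, 2, 1).
The order of f is the least common multiple of its cycle lengths: lcm(3, 2, 2, 2) = 6.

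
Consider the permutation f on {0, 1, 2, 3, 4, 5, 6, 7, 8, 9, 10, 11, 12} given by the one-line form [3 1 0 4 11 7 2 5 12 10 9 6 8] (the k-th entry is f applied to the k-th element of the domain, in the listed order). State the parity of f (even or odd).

In disjoint-cycle form the cycle lengths are 6, 2, 2, 2, 1.
A cycle of length ℓ contributes ℓ−1 transpositions, so f is a product of 5 + 1 + 1 + 1 = 8 transpositions — even.

even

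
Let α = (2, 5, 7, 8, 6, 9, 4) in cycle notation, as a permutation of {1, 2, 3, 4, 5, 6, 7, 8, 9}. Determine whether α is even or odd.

The cycle lengths are 7, 1, 1.
A cycle is odd iff its length is even; α has 0 even-length cycles, so sgn(α) = (−1)^0 and α is even.

even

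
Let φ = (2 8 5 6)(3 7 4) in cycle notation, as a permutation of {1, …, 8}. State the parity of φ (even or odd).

The cycle lengths are 4, 3, 1.
A cycle is odd iff its length is even; φ has 1 even-length cycle, so sgn(φ) = (−1)^1 and φ is odd.

odd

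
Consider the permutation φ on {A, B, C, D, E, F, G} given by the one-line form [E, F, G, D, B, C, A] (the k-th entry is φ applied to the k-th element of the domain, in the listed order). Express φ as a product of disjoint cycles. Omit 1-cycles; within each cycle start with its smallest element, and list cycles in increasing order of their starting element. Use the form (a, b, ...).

From A: A → E → B → F → C → G → A, closing the cycle (A, E, B, F, C, G).
Repeating from the next unused element and collecting all non-trivial cycles gives (A, E, B, F, C, G).

(A, E, B, F, C, G)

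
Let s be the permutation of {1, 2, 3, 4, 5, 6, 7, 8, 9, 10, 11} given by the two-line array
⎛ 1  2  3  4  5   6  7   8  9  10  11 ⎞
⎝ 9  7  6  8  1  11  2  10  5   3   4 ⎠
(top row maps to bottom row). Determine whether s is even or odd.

even

In disjoint-cycle form the cycle lengths are 6, 3, 2.
A cycle of length ℓ contributes ℓ−1 transpositions, so s is a product of 5 + 2 + 1 = 8 transpositions — even.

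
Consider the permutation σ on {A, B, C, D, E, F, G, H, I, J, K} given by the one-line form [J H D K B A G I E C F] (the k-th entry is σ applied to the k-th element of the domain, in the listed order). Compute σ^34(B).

I

Tracing B → H → … returns to B after 4 steps, so B lies in a 4-cycle (B H I E).
Powers repeat with period 4 on this cycle, and 34 mod 4 = 2, so σ^34(B) = σ^2(B).
Advancing 2 steps from B: B → H → I.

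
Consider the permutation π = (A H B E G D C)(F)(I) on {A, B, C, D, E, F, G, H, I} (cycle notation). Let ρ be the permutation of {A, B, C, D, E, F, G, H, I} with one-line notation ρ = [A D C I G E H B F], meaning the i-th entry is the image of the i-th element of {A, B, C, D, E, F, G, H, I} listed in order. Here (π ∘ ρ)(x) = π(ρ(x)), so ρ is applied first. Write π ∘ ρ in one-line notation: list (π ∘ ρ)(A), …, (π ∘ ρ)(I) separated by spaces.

Chase each element through ρ then π: A → A → H; B → D → C; C → C → A; D → I → I; E → G → D; F → E → G; G → H → B; H → B → E; I → F → F.
Collecting the images, π ∘ ρ = [H C A I D G B E F].

H C A I D G B E F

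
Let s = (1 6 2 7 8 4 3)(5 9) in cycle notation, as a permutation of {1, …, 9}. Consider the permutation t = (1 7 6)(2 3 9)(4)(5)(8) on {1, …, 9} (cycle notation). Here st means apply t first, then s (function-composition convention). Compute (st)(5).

t(5) = 5, then s(5) = 9; composing gives (st)(5) = 9.

9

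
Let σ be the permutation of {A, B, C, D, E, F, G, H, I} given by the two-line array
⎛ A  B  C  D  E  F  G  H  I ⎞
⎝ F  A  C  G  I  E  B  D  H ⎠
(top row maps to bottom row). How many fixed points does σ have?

1

The fixed points (elements with σ(x) = x) are {C}, so there is 1.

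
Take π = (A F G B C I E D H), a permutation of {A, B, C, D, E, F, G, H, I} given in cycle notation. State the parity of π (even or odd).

The cycle lengths are 9.
A cycle of length ℓ contributes ℓ−1 transpositions, so π is a product of 8 transpositions — even.

even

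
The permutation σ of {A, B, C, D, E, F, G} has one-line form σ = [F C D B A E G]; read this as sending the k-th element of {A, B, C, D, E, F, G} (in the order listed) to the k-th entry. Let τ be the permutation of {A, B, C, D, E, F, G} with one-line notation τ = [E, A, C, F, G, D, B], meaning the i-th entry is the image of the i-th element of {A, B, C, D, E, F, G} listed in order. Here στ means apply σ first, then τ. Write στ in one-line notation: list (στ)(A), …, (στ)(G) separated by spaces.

D C F A E G B

(στ)(x) = τ(σ(x)). Computing each image: τ(σ(A)) = τ(F) = D, τ(σ(B)) = τ(C) = C, τ(σ(C)) = τ(D) = F, τ(σ(D)) = τ(B) = A, τ(σ(E)) = τ(A) = E, τ(σ(F)) = τ(E) = G, τ(σ(G)) = τ(G) = B.
Hence στ = [D C F A E G B].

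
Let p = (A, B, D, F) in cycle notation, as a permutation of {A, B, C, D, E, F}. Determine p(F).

A

In the cycle (A, B, D, F), F is followed by A, so p(F) = A.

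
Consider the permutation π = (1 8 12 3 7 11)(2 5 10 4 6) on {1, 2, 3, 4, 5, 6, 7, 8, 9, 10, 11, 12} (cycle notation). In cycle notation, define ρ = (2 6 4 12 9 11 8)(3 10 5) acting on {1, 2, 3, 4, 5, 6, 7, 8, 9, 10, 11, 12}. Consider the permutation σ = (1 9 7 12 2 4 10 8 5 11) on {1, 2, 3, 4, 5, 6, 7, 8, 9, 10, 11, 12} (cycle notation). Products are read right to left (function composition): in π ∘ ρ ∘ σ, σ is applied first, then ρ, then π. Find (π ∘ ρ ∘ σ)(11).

Apply the permutations in order: σ(11) = 1, then ρ(1) = 1, then π(1) = 8. So (π ∘ ρ ∘ σ)(11) = 8.

8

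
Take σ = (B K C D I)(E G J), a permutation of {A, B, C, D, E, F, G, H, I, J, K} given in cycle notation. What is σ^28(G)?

G lies in the 3-cycle (E G J).
Powers repeat with period 3 on this cycle, and 28 mod 3 = 1, so σ^28(G) = σ^1(G).
Stepping 1 place around the cycle: G → J.

J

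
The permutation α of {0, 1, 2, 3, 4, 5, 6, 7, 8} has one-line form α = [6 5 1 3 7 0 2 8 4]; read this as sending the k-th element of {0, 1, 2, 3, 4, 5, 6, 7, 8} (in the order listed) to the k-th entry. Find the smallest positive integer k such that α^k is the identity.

The disjoint-cycle form of α has cycle lengths 5, 3, 1.
The order is lcm(5, 3) = 15.

15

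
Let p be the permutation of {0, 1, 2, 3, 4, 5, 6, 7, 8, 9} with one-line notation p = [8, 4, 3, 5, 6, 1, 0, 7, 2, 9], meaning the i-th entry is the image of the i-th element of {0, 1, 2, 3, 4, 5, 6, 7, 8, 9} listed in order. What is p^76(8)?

1

Tracing 8 → 2 → … returns to 8 after 8 steps, so 8 lies in an 8-cycle (0 8 2 3 5 1 4 6).
Since the cycle has length 8, p^76 acts on it the same as p^4 (76 mod 8 = 4).
Advancing 4 steps from 8: 8 → 2 → 3 → 5 → 1.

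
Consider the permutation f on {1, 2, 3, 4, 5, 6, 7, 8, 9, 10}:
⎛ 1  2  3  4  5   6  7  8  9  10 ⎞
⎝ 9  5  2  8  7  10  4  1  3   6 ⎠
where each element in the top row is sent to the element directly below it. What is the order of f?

8

The disjoint-cycle form of f has cycle lengths 8, 2.
The order of f is the least common multiple of its cycle lengths: lcm(8, 2) = 8.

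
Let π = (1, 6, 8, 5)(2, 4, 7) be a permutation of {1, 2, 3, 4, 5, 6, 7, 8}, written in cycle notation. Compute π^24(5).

5

5 lies in the 4-cycle (1, 6, 8, 5).
Since the cycle has length 4, π^24 acts on it the same as π^0 (24 mod 4 = 0).
So π^24(5) = 5.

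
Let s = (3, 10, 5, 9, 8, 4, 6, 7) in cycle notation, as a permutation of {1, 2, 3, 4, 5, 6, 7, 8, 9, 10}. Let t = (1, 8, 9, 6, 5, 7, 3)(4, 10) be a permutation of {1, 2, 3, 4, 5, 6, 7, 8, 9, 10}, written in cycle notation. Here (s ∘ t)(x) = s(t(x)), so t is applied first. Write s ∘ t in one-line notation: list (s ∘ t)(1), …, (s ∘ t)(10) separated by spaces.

(s ∘ t)(x) = s(t(x)). Computing each image: s(t(1)) = s(8) = 4, s(t(2)) = s(2) = 2, s(t(3)) = s(1) = 1, s(t(4)) = s(10) = 5, s(t(5)) = s(7) = 3, s(t(6)) = s(5) = 9, s(t(7)) = s(3) = 10, s(t(8)) = s(9) = 8, s(t(9)) = s(6) = 7, s(t(10)) = s(4) = 6.
Hence s ∘ t = [4 2 1 5 3 9 10 8 7 6].

4 2 1 5 3 9 10 8 7 6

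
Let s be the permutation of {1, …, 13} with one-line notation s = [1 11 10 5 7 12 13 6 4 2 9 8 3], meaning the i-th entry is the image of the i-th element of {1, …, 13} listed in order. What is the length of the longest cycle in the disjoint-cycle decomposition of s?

9

Decomposing into disjoint cycles gives (2, 11, 9, 4, 5, 7, 13, 3, 10)(6, 12, 8); the longest has length 9.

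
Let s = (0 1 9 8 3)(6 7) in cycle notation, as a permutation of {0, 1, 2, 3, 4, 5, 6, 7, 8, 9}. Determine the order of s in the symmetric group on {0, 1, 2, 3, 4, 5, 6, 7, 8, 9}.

10

The disjoint cycles have lengths 5, 2, 1, 1, 1.
The order is lcm(5, 2) = 10.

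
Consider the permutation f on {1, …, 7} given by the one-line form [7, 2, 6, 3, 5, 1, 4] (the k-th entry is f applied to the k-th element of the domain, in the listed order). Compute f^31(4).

3

Tracing 4 → 3 → … returns to 4 after 5 steps, so 4 lies in a 5-cycle (1, 7, 4, 3, 6).
On a 5-cycle, f^5 is the identity, so f^31 = f^1 there (31 ≡ 1 mod 5).
Stepping 1 place around the cycle: 4 → 3.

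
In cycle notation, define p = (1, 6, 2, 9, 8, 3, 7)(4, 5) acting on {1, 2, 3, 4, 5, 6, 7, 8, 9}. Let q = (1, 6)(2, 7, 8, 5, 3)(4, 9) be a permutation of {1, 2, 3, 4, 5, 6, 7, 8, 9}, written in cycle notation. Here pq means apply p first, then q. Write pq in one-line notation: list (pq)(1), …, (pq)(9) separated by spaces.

1 4 8 3 9 7 6 2 5

(pq)(x) = q(p(x)). Computing each image: q(p(1)) = q(6) = 1, q(p(2)) = q(9) = 4, q(p(3)) = q(7) = 8, q(p(4)) = q(5) = 3, q(p(5)) = q(4) = 9, q(p(6)) = q(2) = 7, q(p(7)) = q(1) = 6, q(p(8)) = q(3) = 2, q(p(9)) = q(8) = 5.
Hence pq = [1 4 8 3 9 7 6 2 5].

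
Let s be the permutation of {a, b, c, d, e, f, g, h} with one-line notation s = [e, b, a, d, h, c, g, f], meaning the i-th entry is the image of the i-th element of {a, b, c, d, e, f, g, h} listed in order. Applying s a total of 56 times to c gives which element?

a

Tracing c → a → … returns to c after 5 steps, so c lies in a 5-cycle (a, e, h, f, c).
Powers repeat with period 5 on this cycle, and 56 mod 5 = 1, so s^56(c) = s^1(c).
Advancing 1 step from c: c → a.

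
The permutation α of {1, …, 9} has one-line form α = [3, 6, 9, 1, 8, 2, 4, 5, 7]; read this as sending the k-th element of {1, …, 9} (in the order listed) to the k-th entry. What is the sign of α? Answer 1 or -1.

In disjoint-cycle form the cycle lengths are 5, 2, 2.
A cycle is odd iff its length is even; α has 2 even-length cycles, so sgn(α) = (−1)^2 and α is even.

1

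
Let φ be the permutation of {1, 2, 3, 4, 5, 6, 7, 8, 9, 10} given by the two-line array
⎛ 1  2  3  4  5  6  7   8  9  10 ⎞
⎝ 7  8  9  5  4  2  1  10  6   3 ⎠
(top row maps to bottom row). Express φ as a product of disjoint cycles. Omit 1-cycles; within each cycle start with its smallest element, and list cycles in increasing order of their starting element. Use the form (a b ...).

Iterating φ from 1 gives 1 → 7 → 1; that is the 2-cycle (1 7).
Repeating from the next unused element and collecting all non-trivial cycles gives (1 7)(2 8 10 3 9 6)(4 5).

(1 7)(2 8 10 3 9 6)(4 5)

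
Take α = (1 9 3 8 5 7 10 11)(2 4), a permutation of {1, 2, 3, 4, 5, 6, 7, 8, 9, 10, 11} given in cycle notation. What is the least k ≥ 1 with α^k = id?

The cycle type of α is (8, 2, 1).
The order is lcm(8, 2) = 8.

8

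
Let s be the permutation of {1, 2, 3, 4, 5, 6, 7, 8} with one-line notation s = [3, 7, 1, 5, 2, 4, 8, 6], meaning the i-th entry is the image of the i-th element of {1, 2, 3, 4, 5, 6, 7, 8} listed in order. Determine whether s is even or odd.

even

In disjoint-cycle form the cycle lengths are 6, 2.
A cycle is odd iff its length is even; s has 2 even-length cycles, so sgn(s) = (−1)^2 and s is even.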